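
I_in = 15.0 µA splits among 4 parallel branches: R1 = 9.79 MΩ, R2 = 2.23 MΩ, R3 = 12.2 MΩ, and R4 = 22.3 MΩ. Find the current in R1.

Total conductance ΣG = 1/9.79 + 1/2.23 + 1/12.2 + 1/22.3 = 0.6774 (units of 1/MΩ).
Current divider: I(R1) = I_in · G_k/ΣG = 15.0 × (0.1021/0.6774) = 15.0 × 0.1508 = 2.262 µA.

I ≈ 2.26 µA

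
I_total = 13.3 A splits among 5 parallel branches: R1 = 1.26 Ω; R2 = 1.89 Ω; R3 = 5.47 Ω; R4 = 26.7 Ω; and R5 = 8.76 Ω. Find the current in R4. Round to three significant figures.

I ≈ 0.301 A

Conductances: ΣG = 1/1.26 + 1/1.89 + 1/5.47 + 1/26.7 + 1/8.76 = 1.657 (1/Ω).
Current divider: I(R4) = I_total · G_k/ΣG = 13.3 × (0.03745/1.657) = 13.3 × 0.02260 = 0.3006 A.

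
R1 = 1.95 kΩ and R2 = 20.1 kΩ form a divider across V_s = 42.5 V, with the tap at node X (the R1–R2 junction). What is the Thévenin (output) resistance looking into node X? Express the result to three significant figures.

Looking into X with the source shorted: R_th = R1·R2/(R1+R2) = 1.950 × 20.1/22.05 = 1.778 kΩ.

R_th ≈ 1.78 kΩ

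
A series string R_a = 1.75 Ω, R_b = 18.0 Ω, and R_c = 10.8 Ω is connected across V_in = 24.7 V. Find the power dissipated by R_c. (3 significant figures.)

The common current is I = 24.7/30.55 = 0.8085 A.
P = I²R = 0.6537 × 10.8 = 7.060 W.

P ≈ 7.06 W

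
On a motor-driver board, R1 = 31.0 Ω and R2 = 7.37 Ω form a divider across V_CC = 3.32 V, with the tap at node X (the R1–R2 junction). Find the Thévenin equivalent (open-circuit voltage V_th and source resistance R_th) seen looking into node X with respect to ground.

V_th ≈ 0.638 V, R_th ≈ 5.95 Ω

V_th is the unloaded tap voltage: V_CC · R2/(R1+R2) = 3.32 × 0.1921 = 0.6377 V.
With V_CC suppressed (replaced by a short), R_th = R1 ‖ R2 = (31.00 × 7.37)/(31.00 + 7.37) = 5.954 Ω.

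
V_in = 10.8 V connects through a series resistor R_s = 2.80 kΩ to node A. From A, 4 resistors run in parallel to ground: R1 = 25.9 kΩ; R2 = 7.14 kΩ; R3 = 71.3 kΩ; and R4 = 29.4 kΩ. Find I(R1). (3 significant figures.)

Combine the parallel branches: R_p = (1/25.9 + 1/7.14 + 1/71.3 + 1/29.4)⁻¹ = 4.411 kΩ.
V_A by voltage divider: V_A = 10.8 × 4.411/(2.80 + 4.411) = 6.606 V.
Branch current I = V_A/R1 = 6.606/25.9 = 0.2551 mA.
(Check via current divider: I_total = 1.498 mA; share G_k/ΣG = 0.1703 → same result.)

I ≈ 0.255 mA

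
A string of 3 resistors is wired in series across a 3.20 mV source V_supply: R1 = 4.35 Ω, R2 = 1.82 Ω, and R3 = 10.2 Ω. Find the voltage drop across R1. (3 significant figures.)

V ≈ 0.850 mV

ΣR = 4.35 + 1.82 + 10.2 = 16.37 Ω.
By the voltage-divider rule, V = 3.20 × 4.350/16.37 = 0.8503 mV.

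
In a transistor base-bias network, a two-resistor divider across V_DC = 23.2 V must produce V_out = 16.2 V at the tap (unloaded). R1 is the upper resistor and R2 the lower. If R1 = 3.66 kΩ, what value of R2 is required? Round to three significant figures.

R2 ≈ 8.47 kΩ

V_out/V_DC = R2/(R1+R2) = 0.6983.
Rearranging, R2 = R1·k/(1−k) = 3.66 × 2.314 = 8.470 kΩ.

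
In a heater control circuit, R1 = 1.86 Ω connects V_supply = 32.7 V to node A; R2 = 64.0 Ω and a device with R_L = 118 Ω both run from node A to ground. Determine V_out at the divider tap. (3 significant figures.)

The load sits in parallel with R2, giving an effective lower resistance R2' = R2·R_L/(R2+R_L) = 41.49 Ω.
Then V_out = V_supply · R2'/(R1 + R2') = 32.7 × 41.49/43.35 = 31.30 V.
(Unloaded it would be 31.8 V; the load pulls it down.)

V_out ≈ 31.3 V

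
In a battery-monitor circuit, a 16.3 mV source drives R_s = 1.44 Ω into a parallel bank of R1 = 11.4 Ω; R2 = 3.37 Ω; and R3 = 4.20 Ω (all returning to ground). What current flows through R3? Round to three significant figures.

Equivalent of the parallel group: R_p = 1.606 Ω.
Node voltage V_A = V_supply · R_p/(R_s + R_p) = 16.3 × 0.5273 = 8.595 mV.
I(R3) = V_A / R3 = 8.595/4.20 = 2.046 mA.
(Equivalently: I_total = 5.351 mA, then current-divider fraction G_k/ΣG = 0.3825.)

I ≈ 2.05 mA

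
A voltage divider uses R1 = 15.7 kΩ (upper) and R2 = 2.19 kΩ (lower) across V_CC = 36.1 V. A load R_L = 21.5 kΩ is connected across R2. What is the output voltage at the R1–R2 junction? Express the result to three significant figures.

V_out ≈ 4.06 V

First combine the lower leg with the load: R2 ‖ R_L = 1.988 kΩ.
Voltage divider with the loaded lower leg: V_out = 36.1 × 1.988/(15.7 + 1.988) = 36.1 × 0.1124 = 4.057 V.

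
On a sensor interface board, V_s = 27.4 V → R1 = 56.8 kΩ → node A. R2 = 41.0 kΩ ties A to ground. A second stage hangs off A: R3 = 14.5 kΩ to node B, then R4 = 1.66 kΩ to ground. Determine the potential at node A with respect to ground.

V_A ≈ 4.64 V

Looking into the second stage from A: R3 + R4 = 16.16 kΩ appears in parallel with R2.
R2 ‖ (R3+R4) = 11.59 kΩ.
First divider: V_A = V_s · 11.59/(56.8 + 11.59) = 4.644 V.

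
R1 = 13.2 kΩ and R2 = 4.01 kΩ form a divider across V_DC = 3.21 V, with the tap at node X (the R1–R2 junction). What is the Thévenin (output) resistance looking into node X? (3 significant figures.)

With V_DC suppressed (replaced by a short), R_th = R1 ‖ R2 = (13.20 × 4.01)/(13.20 + 4.01) = 3.076 kΩ.

R_th ≈ 3.08 kΩ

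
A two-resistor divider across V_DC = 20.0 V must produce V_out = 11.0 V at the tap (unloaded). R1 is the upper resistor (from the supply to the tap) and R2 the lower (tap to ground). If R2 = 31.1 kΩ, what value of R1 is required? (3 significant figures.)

R1 ≈ 25.4 kΩ

Required fraction k = V_out/V_DC = 0.5500.
Rearranging, R1 = R2·(1−k)/k = 31.1 × 0.8182 = 25.45 kΩ.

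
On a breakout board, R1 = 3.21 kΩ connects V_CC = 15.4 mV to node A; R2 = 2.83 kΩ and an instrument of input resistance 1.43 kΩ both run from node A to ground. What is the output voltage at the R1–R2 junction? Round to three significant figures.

R2 ‖ R_L = (2.83 × 1.43)/(2.83 + 1.43) = 0.9500 kΩ.
Voltage divider with the loaded lower leg: V_out = 15.4 × 0.9500/(3.21 + 0.9500) = 15.4 × 0.2284 = 3.517 mV.

V_out ≈ 3.52 mV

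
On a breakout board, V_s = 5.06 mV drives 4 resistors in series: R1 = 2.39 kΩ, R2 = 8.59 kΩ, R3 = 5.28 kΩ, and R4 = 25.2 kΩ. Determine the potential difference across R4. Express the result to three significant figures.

V ≈ 3.08 mV

Series total: ΣR = 2.39 + 8.59 + 5.28 + 25.2 = 41.46 kΩ.
Voltage divider: V = V_s · (25.20 / 41.46) = 5.06 × 0.6078 = 3.076 mV.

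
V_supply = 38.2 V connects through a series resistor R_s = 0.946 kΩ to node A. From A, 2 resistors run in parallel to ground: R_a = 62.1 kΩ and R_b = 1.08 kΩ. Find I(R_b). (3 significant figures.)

Parallel bank: R_p = 1/(1/62.1 + 1/1.08) = 1.062 kΩ.
V_A = 38.2 × 1.062/2.008 = 20.20 V.
I(R_b) = V_A / R_b = 20.20/1.08 = 18.70 mA.

I ≈ 18.7 mA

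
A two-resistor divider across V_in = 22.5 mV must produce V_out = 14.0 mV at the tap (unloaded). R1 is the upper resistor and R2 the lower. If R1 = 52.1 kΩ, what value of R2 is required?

R2 ≈ 85.8 kΩ

V_out/V_in = R2/(R1+R2) = 0.6222.
So R2 = R1 · V_out/(V_in − V_out) = 52.1 × 14.0/(22.5 − 14.0) = 52.1 × 1.647 = 85.81 kΩ.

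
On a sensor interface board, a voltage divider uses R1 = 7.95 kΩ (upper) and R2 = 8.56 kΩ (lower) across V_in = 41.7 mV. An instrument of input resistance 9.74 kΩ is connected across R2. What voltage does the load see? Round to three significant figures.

First combine the lower leg with the load: R2 ‖ R_L = 4.556 kΩ.
Now apply the divider: V_out = 41.7 × 0.3643 = 15.19 mV.

V_out ≈ 15.2 mV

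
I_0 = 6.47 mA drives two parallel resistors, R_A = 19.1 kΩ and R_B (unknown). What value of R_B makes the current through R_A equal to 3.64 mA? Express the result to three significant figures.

R_B ≈ 24.6 kΩ

In a two-way split, I_A/I_0 = R_B/(R_A + R_B).
With f = 0.5626, R_B = R_A · f/(1−f) = 19.1 × 1.286 = 24.57 kΩ.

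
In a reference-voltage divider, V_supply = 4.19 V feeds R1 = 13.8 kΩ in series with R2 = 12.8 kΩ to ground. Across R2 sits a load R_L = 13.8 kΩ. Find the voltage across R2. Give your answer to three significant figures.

First combine the lower leg with the load: R2 ‖ R_L = 6.641 kΩ.
Voltage divider with the loaded lower leg: V_out = 4.19 × 6.641/(13.8 + 6.641) = 4.19 × 0.3249 = 1.361 V.

V_out ≈ 1.36 V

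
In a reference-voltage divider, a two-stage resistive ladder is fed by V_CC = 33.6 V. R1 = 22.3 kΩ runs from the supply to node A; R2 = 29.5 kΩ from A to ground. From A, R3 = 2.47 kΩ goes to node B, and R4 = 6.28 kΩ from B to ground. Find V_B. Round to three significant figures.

V_B ≈ 5.60 V

Node A sees R2 in parallel with the series input of stage 2, R3 + R4 = 8.750 kΩ.
R2 ‖ (R3+R4) = 6.748 kΩ.
V_A = 33.6 × 6.748/(22.3 + 6.748) = 7.806 V.
Stage 2 is unloaded, so V_B = V_A · R4/(R3+R4) = 7.806 × 6.28/8.750 = 5.602 V.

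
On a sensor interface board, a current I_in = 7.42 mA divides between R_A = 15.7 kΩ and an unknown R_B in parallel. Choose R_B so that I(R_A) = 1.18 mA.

R_B ≈ 2.97 kΩ

Two-branch current divider: I_A = I_in · R_B/(R_A + R_B).
With f = 0.1590, R_B = R_A · f/(1−f) = 15.7 × 0.1891 = 2.969 kΩ.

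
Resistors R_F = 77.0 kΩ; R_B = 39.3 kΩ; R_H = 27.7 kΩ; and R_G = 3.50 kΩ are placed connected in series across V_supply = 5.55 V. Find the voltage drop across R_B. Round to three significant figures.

ΣR = 77.0 + 39.3 + 27.7 + 3.50 = 147.5 kΩ.
Voltage divider: V = V_supply · (39.30 / 147.5) = 5.55 × 0.2664 = 1.479 V.

V ≈ 1.48 V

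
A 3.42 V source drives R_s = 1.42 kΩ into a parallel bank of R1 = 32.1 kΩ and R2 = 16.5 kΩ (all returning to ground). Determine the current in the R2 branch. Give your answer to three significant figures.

I ≈ 0.183 mA

Combine the parallel branches: R_p = (1/32.1 + 1/16.5)⁻¹ = 10.90 kΩ.
V_A by voltage divider: V_A = 3.42 × 10.90/(1.42 + 10.90) = 3.026 V.
Branch current I = V_A/R2 = 3.026/16.5 = 0.1834 mA.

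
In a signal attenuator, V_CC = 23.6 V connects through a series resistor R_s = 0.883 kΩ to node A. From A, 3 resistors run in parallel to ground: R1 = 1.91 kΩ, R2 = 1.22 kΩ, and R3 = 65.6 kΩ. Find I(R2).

Equivalent of the parallel group: R_p = 0.7361 kΩ.
V_A = 23.6 × 0.7361/1.619 = 10.73 V.
I(R2) = V_A / R2 = 10.73/1.22 = 8.795 mA.

I ≈ 8.79 mA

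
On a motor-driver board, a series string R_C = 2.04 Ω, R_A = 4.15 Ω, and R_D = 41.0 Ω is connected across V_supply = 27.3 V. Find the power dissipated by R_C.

P ≈ 0.683 W

The common current is I = 27.3/47.19 = 0.5785 A.
P(R_C) = I²·R_C = (0.5785)² × 2.04 = 0.6827 W.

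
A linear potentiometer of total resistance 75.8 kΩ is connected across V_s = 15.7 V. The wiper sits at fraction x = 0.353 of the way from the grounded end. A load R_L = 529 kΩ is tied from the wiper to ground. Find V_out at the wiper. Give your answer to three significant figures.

Split the track: R_lower = x·R_p = 26.76 kΩ, R_upper = (1−x)·R_p = 49.04 kΩ.
Lower segment in parallel with the load: 26.76 ‖ 529 = 25.47 kΩ.
Then V_out = V_s · 25.47/(49.04 + 25.47) = 5.366 V.
(Unloaded: V_out = x·V_s = 5.54 V.)

V_out ≈ 5.37 V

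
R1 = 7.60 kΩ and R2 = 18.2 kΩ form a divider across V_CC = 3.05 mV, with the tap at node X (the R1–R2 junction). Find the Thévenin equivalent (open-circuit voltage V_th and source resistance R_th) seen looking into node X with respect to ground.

V_th ≈ 2.15 mV, R_th ≈ 5.36 kΩ

V_th is the unloaded tap voltage: V_CC · R2/(R1+R2) = 3.05 × 0.7054 = 2.152 mV.
With V_CC suppressed (replaced by a short), R_th = R1 ‖ R2 = (7.600 × 18.2)/(7.600 + 18.2) = 5.361 kΩ.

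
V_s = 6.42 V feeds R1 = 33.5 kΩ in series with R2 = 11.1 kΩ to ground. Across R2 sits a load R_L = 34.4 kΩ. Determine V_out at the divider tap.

R2 ‖ R_L = (11.1 × 34.4)/(11.1 + 34.4) = 8.392 kΩ.
Voltage divider with the loaded lower leg: V_out = 6.42 × 8.392/(33.5 + 8.392) = 6.42 × 0.2003 = 1.286 V.
(Unloaded it would be 1.60 V; the load pulls it down.)

V_out ≈ 1.29 V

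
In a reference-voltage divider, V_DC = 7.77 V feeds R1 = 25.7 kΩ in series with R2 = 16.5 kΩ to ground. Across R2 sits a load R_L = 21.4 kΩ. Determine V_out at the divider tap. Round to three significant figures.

First combine the lower leg with the load: R2 ‖ R_L = 9.317 kΩ.
Voltage divider with the loaded lower leg: V_out = 7.77 × 9.317/(25.7 + 9.317) = 7.77 × 0.2661 = 2.067 V.

V_out ≈ 2.07 V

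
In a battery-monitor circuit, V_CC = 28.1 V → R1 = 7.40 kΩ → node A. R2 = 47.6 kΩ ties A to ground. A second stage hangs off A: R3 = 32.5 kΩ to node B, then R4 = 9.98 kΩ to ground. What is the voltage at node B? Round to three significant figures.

V_B ≈ 4.96 V

The second stage (R3 + R4 = 42.48 kΩ) loads node A in parallel with R2.
Effective lower resistance at A: R2 ‖ 42.48 = 22.45 kΩ.
So V_A = 28.1 × 0.7521 = 21.13 V.
Stage 2 is unloaded, so V_B = V_A · R4/(R3+R4) = 21.13 × 9.98/42.48 = 4.965 V.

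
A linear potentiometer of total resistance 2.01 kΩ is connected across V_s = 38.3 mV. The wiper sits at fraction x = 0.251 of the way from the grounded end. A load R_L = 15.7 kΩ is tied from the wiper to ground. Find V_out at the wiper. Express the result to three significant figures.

The pot divides into 1.505 kΩ above the wiper and 0.5045 kΩ below.
R_L loads the lower segment: effective lower R = 0.4888 kΩ.
Then V_out = V_s · 0.4888/(1.505 + 0.4888) = 9.387 mV.

V_out ≈ 9.39 mV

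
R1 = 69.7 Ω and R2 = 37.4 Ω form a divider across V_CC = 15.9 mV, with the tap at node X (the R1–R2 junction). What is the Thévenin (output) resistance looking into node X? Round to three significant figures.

With V_CC suppressed (replaced by a short), R_th = R1 ‖ R2 = (69.70 × 37.4)/(69.70 + 37.4) = 24.34 Ω.

R_th ≈ 24.3 Ω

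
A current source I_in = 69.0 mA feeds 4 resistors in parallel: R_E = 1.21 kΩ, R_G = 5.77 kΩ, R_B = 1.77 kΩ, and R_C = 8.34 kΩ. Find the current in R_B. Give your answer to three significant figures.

ΣG = 1/1.21 + 1/5.77 + 1/1.77 + 1/8.34 = 1.685.
By the current-divider rule, I = I_in · G_k/ΣG = 69.0 × 0.3354 = 23.14 mA.

I ≈ 23.1 mA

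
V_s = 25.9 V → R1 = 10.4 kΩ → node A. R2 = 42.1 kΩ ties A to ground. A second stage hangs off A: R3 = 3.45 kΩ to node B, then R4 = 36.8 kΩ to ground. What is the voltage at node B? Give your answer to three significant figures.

Node A sees R2 in parallel with the series input of stage 2, R3 + R4 = 40.25 kΩ.
R2 ‖ (R3+R4) = 20.58 kΩ.
So V_A = 25.9 × 0.6643 = 17.20 V.
V_B = V_A × 0.9143 = 15.73 V.

V_B ≈ 15.7 V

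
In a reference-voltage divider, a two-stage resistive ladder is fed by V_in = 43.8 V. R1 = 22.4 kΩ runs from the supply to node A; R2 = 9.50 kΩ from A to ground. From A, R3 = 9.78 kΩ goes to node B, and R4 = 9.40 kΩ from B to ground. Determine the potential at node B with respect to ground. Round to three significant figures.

The second stage (R3 + R4 = 19.18 kΩ) loads node A in parallel with R2.
R2 ‖ (R3+R4) = 6.353 kΩ.
First divider: V_A = V_in · 6.353/(22.4 + 6.353) = 9.678 V.
Then the unloaded second divider: V_B = V_A × R4/(R3+R4) = 9.678 × 0.4901 = 4.743 V.

V_B ≈ 4.74 V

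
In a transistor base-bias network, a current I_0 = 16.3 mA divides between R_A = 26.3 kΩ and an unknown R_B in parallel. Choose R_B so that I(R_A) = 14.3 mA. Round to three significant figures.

In a two-way split, I_A/I_0 = R_B/(R_A + R_B).
14.3/16.3 = R_B/(R_A + R_B) → R_B = R_A · (0.8773)/(1 − 0.8773) = 26.3 × 7.150 = 188.0 kΩ.

R_B ≈ 188 kΩ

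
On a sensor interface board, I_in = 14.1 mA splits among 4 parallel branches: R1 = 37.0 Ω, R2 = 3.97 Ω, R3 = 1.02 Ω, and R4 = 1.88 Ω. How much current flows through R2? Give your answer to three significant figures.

Total conductance ΣG = 1/37.0 + 1/3.97 + 1/1.02 + 1/1.88 = 1.791 (units of 1/Ω).
Current divider: I(R2) = I_in · G_k/ΣG = 14.1 × (0.2519/1.791) = 14.1 × 0.1406 = 1.983 mA.

I ≈ 1.98 mA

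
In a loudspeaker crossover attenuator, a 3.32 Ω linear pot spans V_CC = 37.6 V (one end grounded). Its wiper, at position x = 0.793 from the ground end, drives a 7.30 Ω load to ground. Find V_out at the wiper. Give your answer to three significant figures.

Split the track: R_lower = x·R_p = 2.633 Ω, R_upper = (1−x)·R_p = 0.6872 Ω.
(x·R_p) ‖ R_L = 1.935 Ω.
Then V_out = V_CC · 1.935/(0.6872 + 1.935) = 27.75 V.
(Unloaded: V_out = x·V_CC = 29.8 V.)

V_out ≈ 27.7 V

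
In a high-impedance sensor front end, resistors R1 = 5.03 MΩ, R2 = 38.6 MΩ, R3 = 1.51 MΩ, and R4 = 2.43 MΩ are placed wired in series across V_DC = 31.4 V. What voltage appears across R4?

V ≈ 1.60 V

Series total: ΣR = 5.03 + 38.6 + 1.51 + 2.43 = 47.57 MΩ.
Voltage divider: V = V_DC · (2.430 / 47.57) = 31.4 × 0.05108 = 1.604 V.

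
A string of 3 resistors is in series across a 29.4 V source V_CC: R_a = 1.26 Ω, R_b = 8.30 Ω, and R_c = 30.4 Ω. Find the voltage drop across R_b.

V ≈ 6.11 V

Series total: ΣR = 1.26 + 8.30 + 30.4 = 39.96 Ω.
By the voltage-divider rule, V = 29.4 × 8.300/39.96 = 6.107 V.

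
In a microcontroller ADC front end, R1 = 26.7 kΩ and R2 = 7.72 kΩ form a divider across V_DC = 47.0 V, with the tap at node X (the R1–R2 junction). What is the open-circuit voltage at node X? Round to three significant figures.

V_th ≈ 10.5 V

V_th is the unloaded tap voltage: V_DC · R2/(R1+R2) = 47.0 × 0.2243 = 10.54 V.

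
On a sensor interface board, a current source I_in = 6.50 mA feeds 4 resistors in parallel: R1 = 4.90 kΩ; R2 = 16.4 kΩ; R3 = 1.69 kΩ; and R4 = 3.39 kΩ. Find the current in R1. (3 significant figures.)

I ≈ 1.15 mA

Conductances: ΣG = 1/4.90 + 1/16.4 + 1/1.69 + 1/3.39 = 1.152 (1/kΩ).
Current divider: I(R1) = I_in · G_k/ΣG = 6.50 × (0.2041/1.152) = 6.50 × 0.1772 = 1.152 mA.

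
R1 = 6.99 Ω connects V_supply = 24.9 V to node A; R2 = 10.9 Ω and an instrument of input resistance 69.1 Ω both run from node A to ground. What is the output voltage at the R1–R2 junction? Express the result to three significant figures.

R2 ‖ R_L = (10.9 × 69.1)/(10.9 + 69.1) = 9.415 Ω.
Now apply the divider: V_out = 24.9 × 0.5739 = 14.29 V.

V_out ≈ 14.3 V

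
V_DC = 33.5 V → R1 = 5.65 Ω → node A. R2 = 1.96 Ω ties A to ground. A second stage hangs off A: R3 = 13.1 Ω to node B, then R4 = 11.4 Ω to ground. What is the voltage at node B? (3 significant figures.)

V_B ≈ 3.79 V

Node A sees R2 in parallel with the series input of stage 2, R3 + R4 = 24.50 Ω.
Effective lower resistance at A: R2 ‖ 24.50 = 1.815 Ω.
So V_A = 33.5 × 0.2431 = 8.144 V.
Stage 2 is unloaded, so V_B = V_A · R4/(R3+R4) = 8.144 × 11.4/24.50 = 3.790 V.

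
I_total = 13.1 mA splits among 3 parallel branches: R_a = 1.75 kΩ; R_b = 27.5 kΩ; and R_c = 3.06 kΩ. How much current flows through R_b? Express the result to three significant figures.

I ≈ 0.510 mA

Conductances: ΣG = 1/1.75 + 1/27.5 + 1/3.06 = 0.9346 (1/kΩ).
By the current-divider rule, I = I_total · G_k/ΣG = 13.1 × 0.03891 = 0.5097 mA.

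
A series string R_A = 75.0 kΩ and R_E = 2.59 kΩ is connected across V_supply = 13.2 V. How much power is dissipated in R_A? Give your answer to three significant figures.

P ≈ 2.17 mW

ΣR = 77.59 kΩ → I = 13.2/77.59 = 0.1701 mA.
P = I²R = 0.02894 × 75.0 = 2.171 mW.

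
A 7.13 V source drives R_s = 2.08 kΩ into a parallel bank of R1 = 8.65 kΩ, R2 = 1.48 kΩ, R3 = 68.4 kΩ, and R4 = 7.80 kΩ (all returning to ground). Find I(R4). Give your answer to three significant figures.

Equivalent of the parallel group: R_p = 1.071 kΩ.
Node voltage V_A = V_CC · R_p/(R_s + R_p) = 7.13 × 0.3398 = 2.423 V.
Branch current I = V_A/R4 = 2.423/7.80 = 0.3106 mA.
(Equivalently: I_total = 2.263 mA, then current-divider fraction G_k/ΣG = 0.1372.)

I ≈ 0.311 mA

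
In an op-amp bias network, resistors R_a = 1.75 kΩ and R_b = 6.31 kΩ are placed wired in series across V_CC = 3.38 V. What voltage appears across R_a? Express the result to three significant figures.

Series total: ΣR = 1.75 + 6.31 = 8.060 kΩ.
V = V_CC · R/ΣR = 3.38 × 0.2171 = 0.7339 V.

V ≈ 0.734 V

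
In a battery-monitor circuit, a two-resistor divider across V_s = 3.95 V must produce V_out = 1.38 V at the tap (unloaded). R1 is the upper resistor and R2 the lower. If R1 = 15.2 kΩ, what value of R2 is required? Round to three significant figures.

Required fraction k = V_out/V_s = 0.3494.
So R2 = R1 · V_out/(V_s − V_out) = 15.2 × 1.38/(3.95 − 1.38) = 15.2 × 0.5370 = 8.162 kΩ.

R2 ≈ 8.16 kΩ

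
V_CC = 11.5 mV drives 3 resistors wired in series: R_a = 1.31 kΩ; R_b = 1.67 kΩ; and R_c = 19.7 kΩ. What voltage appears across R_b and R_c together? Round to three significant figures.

Series total: ΣR = 1.31 + 1.67 + 19.7 = 22.68 kΩ.
R_{R_b..R_c} = 1.67 + 19.7 = 21.37 kΩ.
By the voltage-divider rule, V = 11.5 × 21.37/22.68 = 10.84 mV.

V ≈ 10.8 mV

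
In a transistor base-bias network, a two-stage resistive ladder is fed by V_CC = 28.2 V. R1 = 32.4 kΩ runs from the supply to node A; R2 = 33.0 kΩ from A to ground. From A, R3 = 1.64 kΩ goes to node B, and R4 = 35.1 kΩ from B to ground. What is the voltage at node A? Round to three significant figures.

V_A ≈ 9.85 V

The second stage (R3 + R4 = 36.74 kΩ) loads node A in parallel with R2.
Effective lower resistance at A: R2 ‖ 36.74 = 17.38 kΩ.
So V_A = 28.2 × 0.3492 = 9.847 V.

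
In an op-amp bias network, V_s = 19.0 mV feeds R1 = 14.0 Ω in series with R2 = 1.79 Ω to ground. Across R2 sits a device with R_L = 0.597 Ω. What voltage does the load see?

V_out ≈ 0.589 mV

R2 ‖ R_L = (1.79 × 0.597)/(1.79 + 0.597) = 0.4477 Ω.
Voltage divider with the loaded lower leg: V_out = 19.0 × 0.4477/(14.0 + 0.4477) = 19.0 × 0.03099 = 0.5887 mV.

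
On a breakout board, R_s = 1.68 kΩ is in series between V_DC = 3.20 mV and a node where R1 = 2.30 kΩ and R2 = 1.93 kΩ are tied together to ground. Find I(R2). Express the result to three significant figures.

I ≈ 0.637 µA

Combine the parallel branches: R_p = (1/2.30 + 1/1.93)⁻¹ = 1.049 kΩ.
V_A = 3.20 × 1.049/2.729 = 1.230 mV.
Branch current I = V_A/R2 = 1.230/1.93 = 0.6375 µA.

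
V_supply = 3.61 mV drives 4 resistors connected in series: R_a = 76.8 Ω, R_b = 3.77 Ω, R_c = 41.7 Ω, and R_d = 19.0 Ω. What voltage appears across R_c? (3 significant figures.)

V ≈ 1.07 mV

ΣR = 76.8 + 3.77 + 41.7 + 19.0 = 141.3 Ω.
V = V_supply · R/ΣR = 3.61 × 0.2952 = 1.066 mV.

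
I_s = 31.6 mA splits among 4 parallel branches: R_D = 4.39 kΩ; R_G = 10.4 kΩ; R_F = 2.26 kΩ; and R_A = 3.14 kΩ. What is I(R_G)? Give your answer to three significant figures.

Total conductance ΣG = 1/4.39 + 1/10.4 + 1/2.26 + 1/3.14 = 1.085 (units of 1/kΩ).
By the current-divider rule, I = I_s · G_k/ΣG = 31.6 × 0.08863 = 2.801 mA.

I ≈ 2.80 mA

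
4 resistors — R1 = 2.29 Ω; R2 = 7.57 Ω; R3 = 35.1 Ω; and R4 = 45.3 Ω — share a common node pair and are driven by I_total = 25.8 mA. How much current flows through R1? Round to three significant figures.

I ≈ 18.2 mA

ΣG = 1/2.29 + 1/7.57 + 1/35.1 + 1/45.3 = 0.6193.
Current divider: I(R1) = I_total · G_k/ΣG = 25.8 × (0.4367/0.6193) = 25.8 × 0.7051 = 18.19 mA.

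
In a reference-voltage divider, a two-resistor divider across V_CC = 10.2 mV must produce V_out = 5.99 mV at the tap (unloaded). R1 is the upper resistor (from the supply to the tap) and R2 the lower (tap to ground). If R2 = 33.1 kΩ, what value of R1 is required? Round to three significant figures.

Required fraction k = V_out/V_CC = 0.5873.
Rearranging, R1 = R2·(1−k)/k = 33.1 × 0.7028 = 23.26 kΩ.

R1 ≈ 23.3 kΩ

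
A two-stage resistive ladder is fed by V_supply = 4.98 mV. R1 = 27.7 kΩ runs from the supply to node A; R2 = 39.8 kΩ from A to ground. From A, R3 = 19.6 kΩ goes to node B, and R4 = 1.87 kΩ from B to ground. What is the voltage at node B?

V_B ≈ 0.145 mV

The second stage (R3 + R4 = 21.47 kΩ) loads node A in parallel with R2.
Effective lower resistance at A: R2 ‖ 21.47 = 13.95 kΩ.
V_A = 4.98 × 13.95/(27.7 + 13.95) = 1.668 mV.
V_B = V_A × 0.08710 = 0.1453 mV.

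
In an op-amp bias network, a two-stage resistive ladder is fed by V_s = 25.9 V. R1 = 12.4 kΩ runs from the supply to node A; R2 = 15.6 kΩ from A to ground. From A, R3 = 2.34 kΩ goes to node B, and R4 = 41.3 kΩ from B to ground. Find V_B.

Node A sees R2 in parallel with the series input of stage 2, R3 + R4 = 43.64 kΩ.
Effective lower resistance at A: R2 ‖ 43.64 = 11.49 kΩ.
First divider: V_A = V_s · 11.49/(12.4 + 11.49) = 12.46 V.
Stage 2 is unloaded, so V_B = V_A · R4/(R3+R4) = 12.46 × 41.3/43.64 = 11.79 V.

V_B ≈ 11.8 V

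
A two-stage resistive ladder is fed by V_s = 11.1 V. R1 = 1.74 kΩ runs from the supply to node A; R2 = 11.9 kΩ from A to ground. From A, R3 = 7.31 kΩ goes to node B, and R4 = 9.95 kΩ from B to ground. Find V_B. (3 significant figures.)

V_B ≈ 5.13 V

Node A sees R2 in parallel with the series input of stage 2, R3 + R4 = 17.26 kΩ.
Effective lower resistance at A: R2 ‖ 17.26 = 7.044 kΩ.
So V_A = 11.1 × 0.8019 = 8.901 V.
Then the unloaded second divider: V_B = V_A × R4/(R3+R4) = 8.901 × 0.5765 = 5.131 V.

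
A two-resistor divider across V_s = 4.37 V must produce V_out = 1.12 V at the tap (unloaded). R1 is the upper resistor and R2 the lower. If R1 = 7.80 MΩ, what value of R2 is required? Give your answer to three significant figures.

R2 ≈ 2.69 MΩ

The divider ratio is R2/(R1+R2) = 1.12/4.37 = 0.2563.
So R2 = R1 · V_out/(V_s − V_out) = 7.80 × 1.12/(4.37 − 1.12) = 7.80 × 0.3446 = 2.688 MΩ.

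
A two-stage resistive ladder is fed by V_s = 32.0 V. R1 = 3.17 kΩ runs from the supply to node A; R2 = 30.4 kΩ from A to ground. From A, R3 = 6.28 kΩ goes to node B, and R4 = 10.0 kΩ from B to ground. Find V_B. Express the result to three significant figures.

V_B ≈ 15.1 V

Looking into the second stage from A: R3 + R4 = 16.28 kΩ appears in parallel with R2.
Effective lower resistance at A: R2 ‖ 16.28 = 10.60 kΩ.
First divider: V_A = V_s · 10.60/(3.17 + 10.60) = 24.63 V.
Stage 2 is unloaded, so V_B = V_A · R4/(R3+R4) = 24.63 × 10.0/16.28 = 15.13 V.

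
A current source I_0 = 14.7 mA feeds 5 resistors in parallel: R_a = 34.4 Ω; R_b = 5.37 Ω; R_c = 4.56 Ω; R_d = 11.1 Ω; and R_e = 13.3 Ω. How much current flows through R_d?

ΣG = 1/34.4 + 1/5.37 + 1/4.56 + 1/11.1 + 1/13.3 = 0.5999.
R_d takes the fraction G_k/ΣG = 0.09009/0.5999 = 0.1502, so I = 14.7 × 0.1502 = 2.208 mA.

I ≈ 2.21 mA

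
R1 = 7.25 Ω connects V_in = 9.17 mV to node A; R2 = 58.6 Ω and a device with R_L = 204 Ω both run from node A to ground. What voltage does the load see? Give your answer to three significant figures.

First combine the lower leg with the load: R2 ‖ R_L = 45.52 Ω.
Voltage divider with the loaded lower leg: V_out = 9.17 × 45.52/(7.25 + 45.52) = 9.17 × 0.8626 = 7.910 mV.

V_out ≈ 7.91 mV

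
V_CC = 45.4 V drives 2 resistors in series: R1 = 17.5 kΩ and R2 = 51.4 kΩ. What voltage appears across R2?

Total series resistance ΣR = 17.5 + 51.4 = 68.90 kΩ.
V = V_CC · R/ΣR = 45.4 × 0.7460 = 33.87 V.

V ≈ 33.9 V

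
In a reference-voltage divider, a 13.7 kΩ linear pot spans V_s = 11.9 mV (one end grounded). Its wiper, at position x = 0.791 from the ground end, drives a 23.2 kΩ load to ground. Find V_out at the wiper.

V_out ≈ 8.58 mV

Lower segment x·R_p = 10.84 kΩ; upper segment (1−x)·R_p = 2.863 kΩ.
Lower segment in parallel with the load: 10.84 ‖ 23.2 = 7.386 kΩ.
Loaded-divider output: V_out = 11.9 × 0.7206 = 8.576 mV.
(Unloaded: V_out = x·V_s = 9.41 mV.)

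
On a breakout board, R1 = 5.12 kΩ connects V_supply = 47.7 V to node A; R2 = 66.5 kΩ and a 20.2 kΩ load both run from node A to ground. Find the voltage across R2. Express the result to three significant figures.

V_out ≈ 35.9 V

The load sits in parallel with R2, giving an effective lower resistance R2' = R2·R_L/(R2+R_L) = 15.49 kΩ.
Now apply the divider: V_out = 47.7 × 0.7516 = 35.85 V.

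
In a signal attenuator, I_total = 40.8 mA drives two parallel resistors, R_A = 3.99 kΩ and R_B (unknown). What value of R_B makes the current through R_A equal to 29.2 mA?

R_B ≈ 10.0 kΩ

In a two-way split, I_A/I_total = R_B/(R_A + R_B).
29.2/40.8 = R_B/(R_A + R_B) → R_B = R_A · (0.7157)/(1 − 0.7157) = 3.99 × 2.517 = 10.04 kΩ.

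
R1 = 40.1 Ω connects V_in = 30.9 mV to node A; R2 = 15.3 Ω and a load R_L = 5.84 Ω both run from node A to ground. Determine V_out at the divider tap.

R2 ‖ R_L = (15.3 × 5.84)/(15.3 + 5.84) = 4.227 Ω.
Now apply the divider: V_out = 30.9 × 0.09535 = 2.946 mV.
(Unloaded it would be 8.53 mV; the load pulls it down.)

V_out ≈ 2.95 mV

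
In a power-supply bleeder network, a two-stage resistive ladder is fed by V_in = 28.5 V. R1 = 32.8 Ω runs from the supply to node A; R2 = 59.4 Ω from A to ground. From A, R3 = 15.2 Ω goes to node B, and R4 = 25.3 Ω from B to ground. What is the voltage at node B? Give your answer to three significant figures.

V_B ≈ 7.54 V

Looking into the second stage from A: R3 + R4 = 40.50 Ω appears in parallel with R2.
Effective lower resistance at A: R2 ‖ 40.50 = 24.08 Ω.
So V_A = 28.5 × 0.4234 = 12.07 V.
Stage 2 is unloaded, so V_B = V_A · R4/(R3+R4) = 12.07 × 25.3/40.50 = 7.537 V.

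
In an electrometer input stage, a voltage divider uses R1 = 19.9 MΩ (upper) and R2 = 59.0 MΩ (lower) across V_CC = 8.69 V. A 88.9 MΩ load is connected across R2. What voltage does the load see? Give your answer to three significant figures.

The load sits in parallel with R2, giving an effective lower resistance R2' = R2·R_L/(R2+R_L) = 35.46 MΩ.
Then V_out = V_CC · R2'/(R1 + R2') = 8.69 × 35.46/55.36 = 5.566 V.
(Unloaded it would be 6.50 V; the load pulls it down.)

V_out ≈ 5.57 V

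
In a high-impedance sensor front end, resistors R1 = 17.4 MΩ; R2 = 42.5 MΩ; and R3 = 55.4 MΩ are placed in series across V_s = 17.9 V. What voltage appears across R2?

Series total: ΣR = 17.4 + 42.5 + 55.4 = 115.3 MΩ.
By the voltage-divider rule, V = 17.9 × 42.50/115.3 = 6.598 V.

V ≈ 6.60 V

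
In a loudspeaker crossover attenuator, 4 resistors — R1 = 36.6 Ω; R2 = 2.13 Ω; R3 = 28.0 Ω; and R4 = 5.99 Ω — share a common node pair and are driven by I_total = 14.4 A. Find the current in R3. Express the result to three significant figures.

ΣG = 1/36.6 + 1/2.13 + 1/28.0 + 1/5.99 = 0.6995.
Current divider: I(R3) = I_total · G_k/ΣG = 14.4 × (0.03571/0.6995) = 14.4 × 0.05106 = 0.7353 A.

I ≈ 0.735 A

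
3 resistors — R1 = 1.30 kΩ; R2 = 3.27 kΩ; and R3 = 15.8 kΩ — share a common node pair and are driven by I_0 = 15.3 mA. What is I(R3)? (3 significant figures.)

I ≈ 0.851 mA

ΣG = 1/1.30 + 1/3.27 + 1/15.8 = 1.138.
Current divider: I(R3) = I_0 · G_k/ΣG = 15.3 × (0.06329/1.138) = 15.3 × 0.05560 = 0.8507 mA.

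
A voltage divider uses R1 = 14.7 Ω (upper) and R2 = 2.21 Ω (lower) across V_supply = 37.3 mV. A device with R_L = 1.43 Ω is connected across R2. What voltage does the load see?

The load sits in parallel with R2, giving an effective lower resistance R2' = R2·R_L/(R2+R_L) = 0.8682 Ω.
Voltage divider with the loaded lower leg: V_out = 37.3 × 0.8682/(14.7 + 0.8682) = 37.3 × 0.05577 = 2.080 mV.

V_out ≈ 2.08 mV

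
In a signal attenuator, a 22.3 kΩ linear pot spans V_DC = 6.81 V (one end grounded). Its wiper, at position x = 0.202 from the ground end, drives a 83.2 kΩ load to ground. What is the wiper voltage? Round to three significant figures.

Lower segment x·R_p = 4.505 kΩ; upper segment (1−x)·R_p = 17.80 kΩ.
R_L loads the lower segment: effective lower R = 4.273 kΩ.
Loaded-divider output: V_out = 6.81 × 0.1936 = 1.319 V.

V_out ≈ 1.32 V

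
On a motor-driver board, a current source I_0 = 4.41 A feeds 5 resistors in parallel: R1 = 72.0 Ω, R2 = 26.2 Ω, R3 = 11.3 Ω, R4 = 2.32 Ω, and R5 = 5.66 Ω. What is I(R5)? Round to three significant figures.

Total conductance ΣG = 1/72.0 + 1/26.2 + 1/11.3 + 1/2.32 + 1/5.66 = 0.7483 (units of 1/Ω).
Current divider: I(R5) = I_0 · G_k/ΣG = 4.41 × (0.1767/0.7483) = 4.41 × 0.2361 = 1.041 A.

I ≈ 1.04 A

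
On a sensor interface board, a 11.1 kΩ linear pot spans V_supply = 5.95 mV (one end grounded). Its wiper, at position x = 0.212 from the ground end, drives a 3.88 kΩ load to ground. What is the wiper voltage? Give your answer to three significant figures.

V_out ≈ 0.853 mV

The pot divides into 8.747 kΩ above the wiper and 2.353 kΩ below.
R_L loads the lower segment: effective lower R = 1.465 kΩ.
V_out = 5.95 × 1.465/(8.747 + 1.465) = 0.8535 mV.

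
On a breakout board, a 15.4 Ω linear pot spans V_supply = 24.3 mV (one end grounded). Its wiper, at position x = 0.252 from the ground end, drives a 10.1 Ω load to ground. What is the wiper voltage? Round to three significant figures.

V_out ≈ 4.76 mV

The pot divides into 11.52 Ω above the wiper and 3.881 Ω below.
(x·R_p) ‖ R_L = 2.804 Ω.
Loaded-divider output: V_out = 24.3 × 0.1957 = 4.757 mV.
(Unloaded: V_out = x·V_supply = 6.12 mV.)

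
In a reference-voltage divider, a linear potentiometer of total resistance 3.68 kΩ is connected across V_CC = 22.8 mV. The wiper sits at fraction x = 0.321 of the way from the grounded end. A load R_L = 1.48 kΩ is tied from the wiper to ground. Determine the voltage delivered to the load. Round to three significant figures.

V_out ≈ 4.75 mV

The pot divides into 2.499 kΩ above the wiper and 1.181 kΩ below.
R_L loads the lower segment: effective lower R = 0.6569 kΩ.
Then V_out = V_CC · 0.6569/(2.499 + 0.6569) = 4.746 mV.
(Unloaded: V_out = x·V_CC = 7.32 mV.)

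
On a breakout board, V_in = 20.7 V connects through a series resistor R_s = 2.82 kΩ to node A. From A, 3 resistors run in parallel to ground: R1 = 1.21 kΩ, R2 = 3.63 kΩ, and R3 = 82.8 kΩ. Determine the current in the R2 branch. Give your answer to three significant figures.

I ≈ 1.38 mA

Combine the parallel branches: R_p = (1/1.21 + 1/3.63 + 1/82.8)⁻¹ = 0.8977 kΩ.
V_A by voltage divider: V_A = 20.7 × 0.8977/(2.82 + 0.8977) = 4.998 V.
I(R2) = V_A / R2 = 4.998/3.63 = 1.377 mA.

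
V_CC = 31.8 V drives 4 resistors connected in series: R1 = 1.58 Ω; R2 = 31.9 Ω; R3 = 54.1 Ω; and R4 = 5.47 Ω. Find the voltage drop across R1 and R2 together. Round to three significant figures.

Series total: ΣR = 1.58 + 31.9 + 54.1 + 5.47 = 93.05 Ω.
R_{R1..R2} = 1.58 + 31.9 = 33.48 Ω.
By the voltage-divider rule, V = 31.8 × 33.48/93.05 = 11.44 V.

V ≈ 11.4 V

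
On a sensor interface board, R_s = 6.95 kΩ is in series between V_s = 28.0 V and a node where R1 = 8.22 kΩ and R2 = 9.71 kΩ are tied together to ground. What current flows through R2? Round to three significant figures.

Equivalent of the parallel group: R_p = 4.452 kΩ.
Node voltage V_A = V_s · R_p/(R_s + R_p) = 28.0 × 0.3904 = 10.93 V.
Branch current I = V_A/R2 = 10.93/9.71 = 1.126 mA.

I ≈ 1.13 mA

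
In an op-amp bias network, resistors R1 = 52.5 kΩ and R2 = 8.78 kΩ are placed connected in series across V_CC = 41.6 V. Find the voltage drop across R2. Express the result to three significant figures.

V ≈ 5.96 V

Series total: ΣR = 52.5 + 8.78 = 61.28 kΩ.
By the voltage-divider rule, V = 41.6 × 8.780/61.28 = 5.960 V.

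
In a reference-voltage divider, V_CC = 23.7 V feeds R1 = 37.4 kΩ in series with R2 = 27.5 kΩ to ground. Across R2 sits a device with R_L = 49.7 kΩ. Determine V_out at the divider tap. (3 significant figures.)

V_out ≈ 7.61 V

R2 ‖ R_L = (27.5 × 49.7)/(27.5 + 49.7) = 17.70 kΩ.
Now apply the divider: V_out = 23.7 × 0.3213 = 7.614 V.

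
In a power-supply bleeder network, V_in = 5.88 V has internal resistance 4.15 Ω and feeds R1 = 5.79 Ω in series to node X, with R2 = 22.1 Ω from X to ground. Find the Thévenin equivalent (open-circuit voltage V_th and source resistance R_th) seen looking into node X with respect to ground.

R1' = 4.15 + 5.79 = 9.940 Ω (source resistance + R1).
V_th is the unloaded tap voltage: V_in · R2/(R1'+R2) = 5.88 × 0.6898 = 4.056 V.
Looking into X with the source shorted: R_th = R1'·R2/(R1'+R2) = 9.940 × 22.1/32.04 = 6.856 Ω.

V_th ≈ 4.06 V, R_th ≈ 6.86 Ω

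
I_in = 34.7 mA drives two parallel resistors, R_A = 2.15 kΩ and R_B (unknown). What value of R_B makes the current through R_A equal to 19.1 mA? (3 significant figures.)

R_B ≈ 2.63 kΩ

Two-branch current divider: I_A = I_in · R_B/(R_A + R_B).
With f = 0.5504, R_B = R_A · f/(1−f) = 2.15 × 1.224 = 2.632 kΩ.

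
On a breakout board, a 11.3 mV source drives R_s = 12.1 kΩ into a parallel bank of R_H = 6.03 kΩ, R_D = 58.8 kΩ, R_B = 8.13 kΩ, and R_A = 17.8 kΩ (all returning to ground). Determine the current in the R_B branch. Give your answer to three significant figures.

Parallel bank: R_p = 1/(1/6.03 + 1/58.8 + 1/8.13 + 1/17.8) = 2.762 kΩ.
V_A by voltage divider: V_A = 11.3 × 2.762/(12.1 + 2.762) = 2.100 mV.
I(R_B) = V_A / R_B = 2.100/8.13 = 0.2583 µA.

I ≈ 0.258 µA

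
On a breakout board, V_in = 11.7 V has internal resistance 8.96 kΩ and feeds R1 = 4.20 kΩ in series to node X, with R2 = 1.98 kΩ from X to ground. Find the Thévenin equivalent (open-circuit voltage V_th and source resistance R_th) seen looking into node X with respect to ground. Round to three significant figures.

V_th ≈ 1.53 V, R_th ≈ 1.72 kΩ

R1' = 8.96 + 4.20 = 13.16 kΩ (source resistance + R1).
Open-circuit (no load on X): V_th = V_in · R2/(R1' + R2) = 11.7 × 1.98/(13.16 + 1.98) = 1.530 V.
Zeroing V_in shorts the top of R1' to ground, so R_th = R1' ‖ R2 = 1.721 kΩ.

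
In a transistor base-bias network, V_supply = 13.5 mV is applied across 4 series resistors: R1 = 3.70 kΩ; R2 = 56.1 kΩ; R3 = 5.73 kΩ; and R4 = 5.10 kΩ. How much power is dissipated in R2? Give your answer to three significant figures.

P ≈ 2.05 nW

The common current is I = 13.5/70.63 = 0.1911 µA.
V(R2) = I·R = 10.72 mV; P = V·I = 10.72 × 0.1911 = 2.050 nW.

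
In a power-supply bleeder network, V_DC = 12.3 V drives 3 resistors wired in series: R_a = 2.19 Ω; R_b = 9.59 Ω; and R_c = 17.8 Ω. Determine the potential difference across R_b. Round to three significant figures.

V ≈ 3.99 V

Series total: ΣR = 2.19 + 9.59 + 17.8 = 29.58 Ω.
By the voltage-divider rule, V = 12.3 × 9.590/29.58 = 3.988 V.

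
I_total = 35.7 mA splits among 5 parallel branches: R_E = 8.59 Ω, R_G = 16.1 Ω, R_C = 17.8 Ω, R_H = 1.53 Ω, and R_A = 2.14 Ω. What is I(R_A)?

ΣG = 1/8.59 + 1/16.1 + 1/17.8 + 1/1.53 + 1/2.14 = 1.356.
Current divider: I(R_A) = I_total · G_k/ΣG = 35.7 × (0.4673/1.356) = 35.7 × 0.3447 = 12.31 mA.

I ≈ 12.3 mA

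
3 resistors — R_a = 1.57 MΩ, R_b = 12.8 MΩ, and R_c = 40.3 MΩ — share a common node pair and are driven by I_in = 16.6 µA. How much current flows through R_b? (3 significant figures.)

I ≈ 1.75 µA

ΣG = 1/1.57 + 1/12.8 + 1/40.3 = 0.7399.
By the current-divider rule, I = I_in · G_k/ΣG = 16.6 × 0.1056 = 1.753 µA.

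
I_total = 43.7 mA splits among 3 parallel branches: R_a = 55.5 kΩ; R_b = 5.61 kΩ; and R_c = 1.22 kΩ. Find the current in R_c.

I ≈ 35.3 mA

Conductances: ΣG = 1/55.5 + 1/5.61 + 1/1.22 = 1.016 (1/kΩ).
By the current-divider rule, I = I_total · G_k/ΣG = 43.7 × 0.8068 = 35.26 mA.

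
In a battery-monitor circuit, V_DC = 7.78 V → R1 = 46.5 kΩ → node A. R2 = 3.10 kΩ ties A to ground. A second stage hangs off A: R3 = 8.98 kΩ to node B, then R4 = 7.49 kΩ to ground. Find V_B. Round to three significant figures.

Node A sees R2 in parallel with the series input of stage 2, R3 + R4 = 16.47 kΩ.
R2 ‖ (R3+R4) = 2.609 kΩ.
First divider: V_A = V_DC · 2.609/(46.5 + 2.609) = 0.4133 V.
Then the unloaded second divider: V_B = V_A × R4/(R3+R4) = 0.4133 × 0.4548 = 0.1880 V.

V_B ≈ 0.188 V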